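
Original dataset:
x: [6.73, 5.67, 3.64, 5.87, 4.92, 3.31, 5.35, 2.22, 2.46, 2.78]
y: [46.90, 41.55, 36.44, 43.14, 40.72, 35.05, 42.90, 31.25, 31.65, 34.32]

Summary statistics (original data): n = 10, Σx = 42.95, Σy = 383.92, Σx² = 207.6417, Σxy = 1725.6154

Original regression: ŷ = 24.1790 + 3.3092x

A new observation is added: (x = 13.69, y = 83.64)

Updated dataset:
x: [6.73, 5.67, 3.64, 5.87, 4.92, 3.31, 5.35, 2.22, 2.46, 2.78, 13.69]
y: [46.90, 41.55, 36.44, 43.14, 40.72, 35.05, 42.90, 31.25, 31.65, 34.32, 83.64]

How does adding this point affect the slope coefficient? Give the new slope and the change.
Adding the point moves β₁ from 3.3092 to 4.4785, i.e. it increases by 1.1693 (+35.3%).

x = 13.69 lies well outside the original x-range [2.22, 6.73] (x̄ ≈ 4.30), so this observation has high leverage and can move the slope substantially.

Step 1: Update the sums with the new point (n goes from 10 to 11)
Σx  = 42.95 + 13.69 = 56.64
Σy  = 383.92 + 83.64 = 467.56
Σx² = 207.6417 + 13.69² = 207.6417 + 187.4161 = 395.0578
Σxy = 1725.6154 + 13.69×83.64 = 1725.6154 + 1145.0316 = 2870.6470

Step 2: Recompute the slope with b₁ = (nΣxy − ΣxΣy) / (nΣx² − (Σx)²)
Numerator   = 11×2870.6470 − 56.64×467.56 = 31577.1170 − 26482.5984 = 5094.5186
Denominator = 11×395.0578 − 56.64² = 4345.6358 − 3208.0896 = 1137.5462
b₁(new) = 5094.5186 / 1137.5462 = 4.4785

(Same formula on the original sums: (10×1725.6154 − 42.95×383.92) / (10×207.6417 − 42.95²) = 766.7900 / 231.7145 = 3.3092, matching the given fit.)

Step 3: Change in slope
Δβ₁ = 4.4785 − 3.3092 = +1.1693
Relative change = +1.1693 / 3.3092 × 100% = +35.3%
→ the slope increases when the point is added.

A high-leverage point only changes the slope if it is off the original line; here y = 83.64 is above the original trend, so the slope increases.
In practice: examine leverage (hᵢ) and Cook's distance rather than deleting it automatically.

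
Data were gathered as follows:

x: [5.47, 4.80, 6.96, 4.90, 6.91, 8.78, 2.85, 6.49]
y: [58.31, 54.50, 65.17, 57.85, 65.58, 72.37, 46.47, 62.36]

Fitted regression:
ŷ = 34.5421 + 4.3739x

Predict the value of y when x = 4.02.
ŷ = 52.1252

Plug x = 4.02 into the fitted line:

ŷ = 34.5421 + 4.3739 × 4.02
ŷ = 34.5421 + 17.5831
ŷ = 52.1252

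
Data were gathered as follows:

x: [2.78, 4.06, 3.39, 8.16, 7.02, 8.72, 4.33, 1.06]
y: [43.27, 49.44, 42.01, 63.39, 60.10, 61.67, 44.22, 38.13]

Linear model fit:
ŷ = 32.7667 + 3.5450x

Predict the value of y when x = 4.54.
ŷ = 48.8610

x = 4.54 lies inside the observed range [1.06, 8.72], so the fitted equation applies directly:

ŷ = 32.7667 + 3.5450 × 4.54
ŷ = 32.7667 + 16.0943
ŷ = 48.8610

This is the fitted mean response at that x — an individual observation would come with a wider prediction interval.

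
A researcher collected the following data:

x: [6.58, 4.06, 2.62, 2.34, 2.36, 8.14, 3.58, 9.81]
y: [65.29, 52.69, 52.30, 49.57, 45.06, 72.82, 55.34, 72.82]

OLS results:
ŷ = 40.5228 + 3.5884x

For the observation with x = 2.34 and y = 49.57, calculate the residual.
Residual = 0.6503

The residual is the difference between the actual value and the predicted value:

Residual = y - ŷ

Step 1: Calculate predicted value
ŷ = 40.5228 + 3.5884 × 2.34
ŷ = 48.9197

Step 2: Calculate residual
Residual = 49.57 - 48.9197
Residual = 0.6503

Sign check: y > ŷ, so the point is above the line and the fit underestimates here.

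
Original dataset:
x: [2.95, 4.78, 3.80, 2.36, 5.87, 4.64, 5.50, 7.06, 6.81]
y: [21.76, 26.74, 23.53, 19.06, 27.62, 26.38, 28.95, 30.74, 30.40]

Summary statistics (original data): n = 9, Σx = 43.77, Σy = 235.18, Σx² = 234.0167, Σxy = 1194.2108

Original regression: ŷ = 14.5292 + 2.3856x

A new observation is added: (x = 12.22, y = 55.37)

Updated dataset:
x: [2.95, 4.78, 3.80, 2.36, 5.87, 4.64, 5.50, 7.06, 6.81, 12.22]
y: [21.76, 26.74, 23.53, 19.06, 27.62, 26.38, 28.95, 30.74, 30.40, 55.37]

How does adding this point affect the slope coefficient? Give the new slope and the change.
Adding the point moves β₁ from 2.3856 to 3.4935, i.e. it increases by 1.1079 (+46.4%).

The new point has HIGH LEVERAGE: x = 12.22 is far from the original mean x̄ = 43.77/9 ≈ 4.86 (original range [2.36, 7.06]).

Step 1: Update the sums with the new point (n goes from 9 to 10)
Σx  = 43.77 + 12.22 = 55.99
Σy  = 235.18 + 55.37 = 290.55
Σx² = 234.0167 + 12.22² = 234.0167 + 149.3284 = 383.3451
Σxy = 1194.2108 + 12.22×55.37 = 1194.2108 + 676.6214 = 1870.8322

Step 2: Recompute the slope with b₁ = (nΣxy − ΣxΣy) / (nΣx² − (Σx)²)
Numerator   = 10×1870.8322 − 55.99×290.55 = 18708.3220 − 16267.8945 = 2440.4275
Denominator = 10×383.3451 − 55.99² = 3833.4510 − 3134.8801 = 698.5709
b₁(new) = 2440.4275 / 698.5709 = 3.4935

(Same formula on the original sums: (9×1194.2108 − 43.77×235.18) / (9×234.0167 − 43.77²) = 454.0686 / 190.3374 = 2.3856, matching the given fit.)

Step 3: Change in slope
Δβ₁ = 3.4935 − 2.3856 = +1.1079
Relative change = +1.1079 / 2.3856 × 100% = +46.4%
→ the slope increases when the point is added.

Because the point sits above the extension of the original line at a high-leverage x, it tilts the fit up.
In practice: refit with and without it and report both if conclusions differ.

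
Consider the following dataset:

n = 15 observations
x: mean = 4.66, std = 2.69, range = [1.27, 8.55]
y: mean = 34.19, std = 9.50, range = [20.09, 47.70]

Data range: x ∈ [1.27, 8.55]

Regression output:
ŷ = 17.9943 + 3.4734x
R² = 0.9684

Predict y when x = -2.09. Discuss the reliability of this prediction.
ŷ = 10.7349, but this is extrapolation (below the data range [1.27, 8.55]) and may be unreliable.

Prediction calculation:
ŷ = 17.9943 + 3.4734 × (-2.09)
ŷ = 10.7349

Reliability:
- Data range: x ∈ [1.27, 8.55]
- Prediction point: x = -2.09 is 3.36 units below the observed range → this is EXTRAPOLATION, not interpolation

Why that matters here:
- Real relationships often flatten, saturate, or turn nonlinear at extremes
- The standard error of prediction grows with (x − x̄)², and x = -2.09 is far from x̄ = 4.66

Report the number if required, but flag clearly that it is an extrapolation.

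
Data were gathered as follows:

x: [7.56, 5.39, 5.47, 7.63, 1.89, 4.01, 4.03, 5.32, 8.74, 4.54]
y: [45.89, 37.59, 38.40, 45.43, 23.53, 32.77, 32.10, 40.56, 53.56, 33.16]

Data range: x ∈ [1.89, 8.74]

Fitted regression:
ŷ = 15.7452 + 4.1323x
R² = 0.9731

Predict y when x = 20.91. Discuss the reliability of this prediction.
The equation gives ŷ = 102.1516; however x = 20.91 is 12.17 units above the observed range, so this extrapolated value should not be trusted.

Prediction calculation:
ŷ = 15.7452 + 4.1323 × 20.91
ŷ = 102.1516

Reliability:
- Data range: x ∈ [1.89, 8.74]
- Prediction point: x = 20.91 is 12.17 units above the observed range → this is EXTRAPOLATION, not interpolation

Why that matters here:
- R² describes fit only over the sampled x values; it says nothing about behaviour beyond them
- The linear relationship may not hold outside the observed range
- There are no observations near this x to validate the fitted line there

The R² = 0.9731 only validates the fit within [1.89, 8.74]; treat ŷ = 102.1516 with caution.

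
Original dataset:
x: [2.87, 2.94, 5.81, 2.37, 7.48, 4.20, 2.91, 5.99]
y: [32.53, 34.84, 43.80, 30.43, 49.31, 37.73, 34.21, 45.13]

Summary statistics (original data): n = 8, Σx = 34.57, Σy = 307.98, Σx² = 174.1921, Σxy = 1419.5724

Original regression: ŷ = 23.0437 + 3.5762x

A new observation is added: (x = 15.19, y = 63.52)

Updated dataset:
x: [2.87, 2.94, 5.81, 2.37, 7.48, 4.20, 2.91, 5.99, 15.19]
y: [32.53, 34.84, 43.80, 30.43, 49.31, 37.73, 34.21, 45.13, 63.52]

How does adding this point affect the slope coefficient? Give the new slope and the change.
The slope changes from 3.5762 to 2.5457 (change of -1.0305, or -28.8%).

The new point has HIGH LEVERAGE: x = 15.19 is far from the original mean x̄ = 34.57/8 ≈ 4.32 (original range [2.37, 7.48]).

Step 1: Update the sums with the new point (n goes from 8 to 9)
Σx  = 34.57 + 15.19 = 49.76
Σy  = 307.98 + 63.52 = 371.50
Σx² = 174.1921 + 15.19² = 174.1921 + 230.7361 = 404.9282
Σxy = 1419.5724 + 15.19×63.52 = 1419.5724 + 964.8688 = 2384.4412

Step 2: Recompute the slope with b₁ = (nΣxy − ΣxΣy) / (nΣx² − (Σx)²)
Numerator   = 9×2384.4412 − 49.76×371.50 = 21459.9708 − 18485.8400 = 2974.1308
Denominator = 9×404.9282 − 49.76² = 3644.3538 − 2476.0576 = 1168.2962
b₁(new) = 2974.1308 / 1168.2962 = 2.5457

(Same formula on the original sums: (8×1419.5724 − 34.57×307.98) / (8×174.1921 − 34.57²) = 709.7106 / 198.4519 = 3.5762, matching the given fit.)

Step 3: Change in slope
Δβ₁ = 2.5457 − 3.5762 = -1.0305
Relative change = -1.0305 / 3.5762 × 100% = -28.8%
→ the slope decreases when the point is added.

A high-leverage point only changes the slope if it is off the original line; here y = 63.52 is below the original trend, so the slope decreases.
In practice: examine leverage (hᵢ) and Cook's distance rather than deleting it automatically; investigate whether it comes from the same population as the rest of the sample.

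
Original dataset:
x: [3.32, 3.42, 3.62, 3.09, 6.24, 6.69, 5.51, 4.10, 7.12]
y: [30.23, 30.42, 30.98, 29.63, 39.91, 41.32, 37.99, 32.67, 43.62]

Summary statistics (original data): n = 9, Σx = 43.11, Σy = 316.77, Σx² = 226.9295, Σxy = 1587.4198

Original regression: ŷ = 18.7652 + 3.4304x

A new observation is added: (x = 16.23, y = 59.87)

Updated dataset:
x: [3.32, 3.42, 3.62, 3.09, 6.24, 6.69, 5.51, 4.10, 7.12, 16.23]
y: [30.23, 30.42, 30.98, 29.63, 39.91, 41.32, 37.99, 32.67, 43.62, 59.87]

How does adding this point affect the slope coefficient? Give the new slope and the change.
New slope β₁ = 2.3450 versus 3.4304 before: a change of -1.0854 (-31.6%).

The new point has HIGH LEVERAGE: x = 16.23 is far from the original mean x̄ = 43.11/9 ≈ 4.79 (original range [3.09, 7.12]).

Step 1: Update the sums with the new point (n goes from 9 to 10)
Σx  = 43.11 + 16.23 = 59.34
Σy  = 316.77 + 59.87 = 376.64
Σx² = 226.9295 + 16.23² = 226.9295 + 263.4129 = 490.3424
Σxy = 1587.4198 + 16.23×59.87 = 1587.4198 + 971.6901 = 2559.1099

Step 2: Recompute the slope with b₁ = (nΣxy − ΣxΣy) / (nΣx² − (Σx)²)
Numerator   = 10×2559.1099 − 59.34×376.64 = 25591.0990 − 22349.8176 = 3241.2814
Denominator = 10×490.3424 − 59.34² = 4903.4240 − 3521.2356 = 1382.1884
b₁(new) = 3241.2814 / 1382.1884 = 2.3450

(Same formula on the original sums: (9×1587.4198 − 43.11×316.77) / (9×226.9295 − 43.11²) = 630.8235 / 183.8934 = 3.4304, matching the given fit.)

Step 3: Change in slope
Δβ₁ = 2.3450 − 3.4304 = -1.0854
Relative change = -1.0854 / 3.4304 × 100% = -31.6%
→ the slope decreases when the point is added.

A high-leverage point only changes the slope if it is off the original line; here y = 59.87 is below the original trend, so the slope decreases.
In practice: investigate whether it comes from the same population as the rest of the sample; examine leverage (hᵢ) and Cook's distance rather than deleting it automatically.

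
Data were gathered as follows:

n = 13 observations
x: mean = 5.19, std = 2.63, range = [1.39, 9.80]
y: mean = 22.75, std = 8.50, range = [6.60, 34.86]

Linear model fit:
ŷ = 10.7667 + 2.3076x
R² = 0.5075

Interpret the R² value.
The model explains 50.75% of the variance in y (R² = 0.5075), leaving 49.25% unexplained; the fit is moderate.

R² (coefficient of determination) measures the proportion of variance in y explained by the regression model.

Here R² = 0.5075:
- Explained: 50.75% of the variation in y
- Unexplained (residual): 100% − 50.75% = 49.25%
- Rule of thumb (below 0.3 weak; 0.3 to below 0.7 moderate; 0.7 and above strong) → moderate

Note: R² never decreases when predictors are added, so it should not be used alone to compare models of different size.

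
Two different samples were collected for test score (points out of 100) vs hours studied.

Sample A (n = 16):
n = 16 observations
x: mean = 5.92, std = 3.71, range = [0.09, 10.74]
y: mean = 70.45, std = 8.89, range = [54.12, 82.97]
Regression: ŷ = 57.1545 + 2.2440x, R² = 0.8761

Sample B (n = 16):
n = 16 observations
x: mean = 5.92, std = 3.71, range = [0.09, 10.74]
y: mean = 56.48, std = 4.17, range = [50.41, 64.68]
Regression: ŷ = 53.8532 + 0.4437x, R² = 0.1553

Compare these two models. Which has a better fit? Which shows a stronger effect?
Model A has the better fit (R² = 0.8761 vs 0.1553). Model A shows the stronger effect (|β₁| = 2.2440 vs 0.4437).

Model Comparison:

Which explains more variance? (R²)
- Model A: R² = 0.8761 → 87.61% of variance in test score explained
- Model B: R² = 0.1553 → 15.53% of variance in test score explained
- 0.8761 > 0.1553 → Model A has the better fit

Which has the larger per-hour effect? (|β₁|)
- Model A: β₁ = 2.2440 → predicted test score rises 2.2440 points per additional hour of study time
- Model B: β₁ = 0.4437 → predicted test score rises 0.4437 points per additional hour of study time
- |2.2440| > |0.4437| → Model A shows the stronger marginal effect

Notes:
- A steeper slope doesn't make a better model if the scatter around the line is large.
- R² measures how tightly points cluster around the line; β₁ measures how steep the line is — they answer different questions.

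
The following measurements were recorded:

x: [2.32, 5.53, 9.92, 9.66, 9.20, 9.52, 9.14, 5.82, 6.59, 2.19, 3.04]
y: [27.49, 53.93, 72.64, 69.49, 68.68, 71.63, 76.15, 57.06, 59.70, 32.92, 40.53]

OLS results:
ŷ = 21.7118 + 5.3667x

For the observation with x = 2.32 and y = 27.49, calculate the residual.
Residual = -6.6725

The residual is the difference between the actual value and the predicted value:

Residual = y - ŷ

Step 1: Calculate predicted value
ŷ = 21.7118 + 5.3667 × 2.32
ŷ = 34.1625

Step 2: Calculate residual
Residual = 27.49 - 34.1625
Residual = -6.6725

Sign check: y < ŷ, so the point is below the line and the fit overestimates here.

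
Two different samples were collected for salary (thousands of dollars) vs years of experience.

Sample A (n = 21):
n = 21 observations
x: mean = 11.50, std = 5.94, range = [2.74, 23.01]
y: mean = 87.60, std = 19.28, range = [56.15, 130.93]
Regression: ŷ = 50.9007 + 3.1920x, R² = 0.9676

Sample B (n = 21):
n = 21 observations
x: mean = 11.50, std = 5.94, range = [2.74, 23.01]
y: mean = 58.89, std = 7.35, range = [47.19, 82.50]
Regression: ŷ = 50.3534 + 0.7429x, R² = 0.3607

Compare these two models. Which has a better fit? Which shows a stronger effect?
Model A has the better fit (R² = 0.9676 vs 0.3607). Model A shows the stronger effect (|β₁| = 3.1920 vs 0.7429).

Model Comparison:

Fit — compare R²:
- Model A: R² = 0.9676 → 96.76% of variance in salary explained
- Model B: R² = 0.3607 → 36.07% of variance in salary explained
- 0.9676 > 0.3607 → Model A has the better fit

Effect size (slope magnitude):
- Model A: β₁ = 3.1920 → predicted salary rises 3.1920 thousand dollars per additional year of experience
- Model B: β₁ = 0.7429 → predicted salary rises 0.7429 thousand dollars per additional year of experience
- |3.1920| > |0.7429| → Model A shows the stronger marginal effect

Note: A steeper slope doesn't make a better model if the scatter around the line is large.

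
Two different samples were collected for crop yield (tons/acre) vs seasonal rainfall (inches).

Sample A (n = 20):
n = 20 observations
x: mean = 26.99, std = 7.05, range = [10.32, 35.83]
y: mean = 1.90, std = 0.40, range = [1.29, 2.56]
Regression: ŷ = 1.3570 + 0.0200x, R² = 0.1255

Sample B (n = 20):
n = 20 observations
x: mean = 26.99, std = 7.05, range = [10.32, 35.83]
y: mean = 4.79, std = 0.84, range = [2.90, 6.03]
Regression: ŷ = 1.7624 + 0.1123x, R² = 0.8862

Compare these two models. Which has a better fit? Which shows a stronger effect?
Model B has the better fit (R² = 0.8862 vs 0.1255). Model B shows the stronger effect (|β₁| = 0.1123 vs 0.0200).

Model Comparison:

Which explains more variance? (R²)
- Model A: R² = 0.1255 → 12.55% of variance in crop yield explained
- Model B: R² = 0.8862 → 88.62% of variance in crop yield explained
- 0.8862 > 0.1255 → Model B has the better fit

Which has the larger per-inch effect? (|β₁|)
- Model A: β₁ = 0.0200 → predicted crop yield rises 0.0200 tons/acre per additional inch of rainfall
- Model B: β₁ = 0.1123 → predicted crop yield rises 0.1123 tons/acre per additional inch of rainfall
- |0.0200| < |0.1123| → Model B shows the stronger marginal effect

Notes:
- The two samples could reflect different populations, time periods, or measurement quality.
- R² measures how tightly points cluster around the line; β₁ measures how steep the line is — they answer different questions.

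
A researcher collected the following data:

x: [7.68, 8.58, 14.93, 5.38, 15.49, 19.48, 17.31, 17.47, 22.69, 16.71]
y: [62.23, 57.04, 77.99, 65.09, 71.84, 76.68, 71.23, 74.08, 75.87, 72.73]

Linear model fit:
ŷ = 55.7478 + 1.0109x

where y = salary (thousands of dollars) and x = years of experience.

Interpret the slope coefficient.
An increase of one year in experience is associated with a 1.0109 thousand dollars increase in predicted salary.

The slope coefficient β₁ = 1.0109 represents the marginal effect of experience on salary.

Interpretation:
- Experience up by 1 year → predicted salary increases by 1.0109 thousand dollars
- This is a linear approximation: the same per-unit change is assumed across the whole observed x range
- The sign (+) gives the direction; the magnitude 1.0109 gives the size of the effect per year

The intercept β₀ = 55.7478 is the predicted salary when experience = 0; since the smallest observed x is 5.38, this is an extrapolation and mainly anchors the line.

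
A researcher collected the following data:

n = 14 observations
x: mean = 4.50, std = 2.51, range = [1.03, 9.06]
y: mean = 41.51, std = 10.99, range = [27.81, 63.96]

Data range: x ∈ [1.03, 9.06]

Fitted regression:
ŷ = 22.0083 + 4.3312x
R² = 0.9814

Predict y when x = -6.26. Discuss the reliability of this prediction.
ŷ = -5.1050 (extrapolation — x = -6.26 lies outside [1.03, 9.06], so reliability is low).

Prediction calculation:
ŷ = 22.0083 + 4.3312 × (-6.26)
ŷ = -5.1050

Reliability:
- Data range: x ∈ [1.03, 9.06]
- Prediction point: x = -6.26 is 7.29 units below the observed range → this is EXTRAPOLATION, not interpolation

Why that matters here:
- There are no observations near this x to validate the fitted line there
- Real relationships often flatten, saturate, or turn nonlinear at extremes
- The standard error of prediction grows with (x − x̄)², and x = -6.26 is far from x̄ = 4.50

The R² = 0.9814 only validates the fit within [1.03, 9.06]; treat ŷ = -5.1050 with caution.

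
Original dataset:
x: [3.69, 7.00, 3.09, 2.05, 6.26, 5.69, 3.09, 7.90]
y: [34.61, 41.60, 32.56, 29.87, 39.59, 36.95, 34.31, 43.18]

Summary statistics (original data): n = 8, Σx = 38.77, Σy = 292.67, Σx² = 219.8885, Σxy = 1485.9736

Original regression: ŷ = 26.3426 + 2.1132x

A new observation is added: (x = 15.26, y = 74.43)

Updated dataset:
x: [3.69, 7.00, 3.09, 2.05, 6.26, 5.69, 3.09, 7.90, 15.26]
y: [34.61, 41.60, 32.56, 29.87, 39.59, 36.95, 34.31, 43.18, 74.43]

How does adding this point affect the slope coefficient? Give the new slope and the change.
The slope changes from 2.1132 to 3.2552 (change of +1.1420, or +54.0%).

The new point has HIGH LEVERAGE: x = 15.26 is far from the original mean x̄ = 38.77/8 ≈ 4.85 (original range [2.05, 7.90]).

Step 1: Update the sums with the new point (n goes from 8 to 9)
Σx  = 38.77 + 15.26 = 54.03
Σy  = 292.67 + 74.43 = 367.10
Σx² = 219.8885 + 15.26² = 219.8885 + 232.8676 = 452.7561
Σxy = 1485.9736 + 15.26×74.43 = 1485.9736 + 1135.8018 = 2621.7754

Step 2: Recompute the slope with b₁ = (nΣxy − ΣxΣy) / (nΣx² − (Σx)²)
Numerator   = 9×2621.7754 − 54.03×367.10 = 23595.9786 − 19834.4130 = 3761.5656
Denominator = 9×452.7561 − 54.03² = 4074.8049 − 2919.2409 = 1155.5640
b₁(new) = 3761.5656 / 1155.5640 = 3.2552

(Same formula on the original sums: (8×1485.9736 − 38.77×292.67) / (8×219.8885 − 38.77²) = 540.9729 / 255.9951 = 2.1132, matching the given fit.)

Step 3: Change in slope
Δβ₁ = 3.2552 − 2.1132 = +1.1420
Relative change = +1.1420 / 2.1132 × 100% = +54.0%
→ the slope increases when the point is added.

A high-leverage point only changes the slope if it is off the original line; here y = 74.43 is above the original trend, so the slope increases.
In practice: examine leverage (hᵢ) and Cook's distance rather than deleting it automatically; investigate whether it comes from the same population as the rest of the sample.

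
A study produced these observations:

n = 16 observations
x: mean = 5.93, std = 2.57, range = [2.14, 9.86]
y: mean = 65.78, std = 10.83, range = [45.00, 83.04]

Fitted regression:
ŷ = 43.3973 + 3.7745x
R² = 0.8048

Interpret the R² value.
R² = 0.8048 means 80.48% of the variation in y is explained by the linear relationship with x. This indicates a strong fit.

R² (coefficient of determination) measures the proportion of variance in y explained by the regression model.

Here R² = 0.8048:
- Explained: 80.48% of the variation in y
- Unexplained (residual): 100% − 80.48% = 19.52%
- Rule of thumb (below 0.3 weak; 0.3 to below 0.7 moderate; 0.7 and above strong) → strong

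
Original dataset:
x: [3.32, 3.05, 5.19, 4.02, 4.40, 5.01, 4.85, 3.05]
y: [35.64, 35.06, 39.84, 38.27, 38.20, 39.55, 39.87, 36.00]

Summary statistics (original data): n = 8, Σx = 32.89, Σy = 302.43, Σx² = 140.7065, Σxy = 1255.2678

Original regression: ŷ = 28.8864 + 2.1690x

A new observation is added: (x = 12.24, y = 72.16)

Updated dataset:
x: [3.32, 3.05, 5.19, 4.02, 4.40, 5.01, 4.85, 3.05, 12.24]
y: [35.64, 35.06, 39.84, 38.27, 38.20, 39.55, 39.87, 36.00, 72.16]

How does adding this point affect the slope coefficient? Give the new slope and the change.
New slope β₁ = 4.0507 versus 2.1690 before: a change of +1.8817 (+86.8%).

The new point has HIGH LEVERAGE: x = 12.24 is far from the original mean x̄ = 32.89/8 ≈ 4.11 (original range [3.05, 5.19]).

Step 1: Update the sums with the new point (n goes from 8 to 9)
Σx  = 32.89 + 12.24 = 45.13
Σy  = 302.43 + 72.16 = 374.59
Σx² = 140.7065 + 12.24² = 140.7065 + 149.8176 = 290.5241
Σxy = 1255.2678 + 12.24×72.16 = 1255.2678 + 883.2384 = 2138.5062

Step 2: Recompute the slope with b₁ = (nΣxy − ΣxΣy) / (nΣx² − (Σx)²)
Numerator   = 9×2138.5062 − 45.13×374.59 = 19246.5558 − 16905.2467 = 2341.3091
Denominator = 9×290.5241 − 45.13² = 2614.7169 − 2036.7169 = 578.0000
b₁(new) = 2341.3091 / 578.0000 = 4.0507

(Same formula on the original sums: (8×1255.2678 − 32.89×302.43) / (8×140.7065 − 32.89²) = 95.2197 / 43.8999 = 2.1690, matching the given fit.)

Step 3: Change in slope
Δβ₁ = 4.0507 − 2.1690 = +1.8817
Relative change = +1.8817 / 2.1690 × 100% = +86.8%
→ the slope increases when the point is added.

Because the point sits above the extension of the original line at a high-leverage x, it tilts the fit up.
In practice: examine leverage (hᵢ) and Cook's distance rather than deleting it automatically.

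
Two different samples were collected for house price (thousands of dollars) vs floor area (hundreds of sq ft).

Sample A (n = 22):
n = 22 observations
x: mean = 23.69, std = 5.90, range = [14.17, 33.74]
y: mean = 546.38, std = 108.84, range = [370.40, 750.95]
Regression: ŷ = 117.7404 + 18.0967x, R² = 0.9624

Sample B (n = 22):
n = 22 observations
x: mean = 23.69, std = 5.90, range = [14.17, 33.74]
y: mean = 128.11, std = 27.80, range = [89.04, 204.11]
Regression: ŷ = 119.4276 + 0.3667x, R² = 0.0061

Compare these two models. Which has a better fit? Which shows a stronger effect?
Model A has the better fit (R² = 0.9624 vs 0.0061). Model A shows the stronger effect (|β₁| = 18.0967 vs 0.3667).

Model Comparison:

Fit — compare R²:
- Model A: R² = 0.9624 → 96.24% of variance in house price explained
- Model B: R² = 0.0061 → 0.61% of variance in house price explained
- 0.9624 > 0.0061 → Model A has the better fit

Which has the larger per-hundred sq ft effect? (|β₁|)
- Model A: β₁ = 18.0967 → predicted house price rises 18.0967 thousand dollars per additional hundred sq ft of floor area
- Model B: β₁ = 0.3667 → predicted house price rises 0.3667 thousand dollars per additional hundred sq ft of floor area
- |18.0967| > |0.3667| → Model A shows the stronger marginal effect

Notes:
- R² measures how tightly points cluster around the line; β₁ measures how steep the line is — they answer different questions.
- A better fit (higher R²) doesn't necessarily mean a more important relationship.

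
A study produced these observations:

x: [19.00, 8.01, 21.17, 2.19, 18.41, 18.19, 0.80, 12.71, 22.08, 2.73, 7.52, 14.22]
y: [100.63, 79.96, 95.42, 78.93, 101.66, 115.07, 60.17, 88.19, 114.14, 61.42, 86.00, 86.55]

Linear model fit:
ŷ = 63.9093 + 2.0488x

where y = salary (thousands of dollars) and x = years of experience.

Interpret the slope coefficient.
An increase of one year in experience is associated with a 2.0488 thousand dollars increase in predicted salary.

β₁ = 2.0488 is the change in predicted salary (thousand dollars) per additional year of experience.

Interpretation:
- Experience up by 1 year → predicted salary increases by 2.0488 thousand dollars
- This is a linear approximation: the same per-unit change is assumed across the whole observed x range
- The slope describes association in these data, not necessarily a causal effect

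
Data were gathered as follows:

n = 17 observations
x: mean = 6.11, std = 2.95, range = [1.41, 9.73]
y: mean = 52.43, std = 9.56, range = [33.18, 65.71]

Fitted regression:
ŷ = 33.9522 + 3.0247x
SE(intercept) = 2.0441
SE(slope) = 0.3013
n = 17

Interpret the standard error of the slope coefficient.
The slope 3.0247 is pinned down to within about ±0.3013 (one SE) by these data — relative uncertainty 10.0%, i.e. precise.

SE(β̂₁) = s / √Sxx, where s is the residual standard deviation and Sxx = Σ(x − x̄)². It is the yardstick for how far β̂₁ = 3.0247 could plausibly be from the true slope.

Relative precision:
- SE / |β̂₁| = 0.3013 / 3.0247 = 10.0%
- Rule of thumb (under 20%: precise; 20% to under 50%: moderately precise; 50% or more: imprecise) → precise

Link to interval estimation: a confidence interval for β₁ is β̂₁ ± t* × 0.3013, so SE sets the half-width per unit of t*.

What drives SE(β̂₁): wider spread of x values → smaller SE; more residual scatter → larger SE.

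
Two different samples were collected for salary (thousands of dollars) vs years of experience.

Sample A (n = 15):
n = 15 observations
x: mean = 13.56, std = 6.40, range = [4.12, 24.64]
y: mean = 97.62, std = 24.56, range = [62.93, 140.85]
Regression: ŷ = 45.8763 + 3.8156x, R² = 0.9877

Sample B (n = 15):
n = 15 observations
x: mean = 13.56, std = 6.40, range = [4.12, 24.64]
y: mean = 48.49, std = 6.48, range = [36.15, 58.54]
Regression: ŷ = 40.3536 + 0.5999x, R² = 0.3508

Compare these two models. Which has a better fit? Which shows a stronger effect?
Model A has the better fit (R² = 0.9877 vs 0.3508). Model A shows the stronger effect (|β₁| = 3.8156 vs 0.5999).

Model Comparison:

Fit — compare R²:
- Model A: R² = 0.9877 → 98.77% of variance in salary explained
- Model B: R² = 0.3508 → 35.08% of variance in salary explained
- 0.9877 > 0.3508 → Model A has the better fit

Strength of effect — compare |β₁|:
- Model A: β₁ = 3.8156 → predicted salary rises 3.8156 thousand dollars per additional year of experience
- Model B: β₁ = 0.5999 → predicted salary rises 0.5999 thousand dollars per additional year of experience
- |3.8156| > |0.5999| → Model A shows the stronger marginal effect

Notes:
- The two samples could reflect different populations, time periods, or measurement quality.
- A better fit (higher R²) doesn't necessarily mean a more important relationship.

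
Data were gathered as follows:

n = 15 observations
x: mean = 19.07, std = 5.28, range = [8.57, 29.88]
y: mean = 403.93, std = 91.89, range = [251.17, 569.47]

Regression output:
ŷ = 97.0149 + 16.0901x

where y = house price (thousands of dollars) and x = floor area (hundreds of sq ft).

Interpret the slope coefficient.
An increase of one hundred sq ft in floor area is associated with a 16.0901 thousand dollars increase in predicted house price.

β₁ = 16.0901 is the change in predicted house price (thousand dollars) per additional hundred sq ft of floor area.

Interpretation:
- Floor area up by 1 hundred sq ft → predicted house price increases by 16.0901 thousand dollars
- This is a linear approximation: the same per-unit change is assumed across the whole observed x range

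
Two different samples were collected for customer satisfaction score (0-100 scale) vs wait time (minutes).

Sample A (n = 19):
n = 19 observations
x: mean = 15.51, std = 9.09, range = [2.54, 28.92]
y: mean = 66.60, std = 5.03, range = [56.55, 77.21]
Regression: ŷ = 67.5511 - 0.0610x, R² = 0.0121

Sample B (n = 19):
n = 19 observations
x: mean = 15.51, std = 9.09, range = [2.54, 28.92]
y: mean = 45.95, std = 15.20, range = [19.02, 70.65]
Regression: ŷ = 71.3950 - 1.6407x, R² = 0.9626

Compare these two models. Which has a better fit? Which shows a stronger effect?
Model B has the better fit (R² = 0.9626 vs 0.0121). Model B shows the stronger effect (|β₁| = 1.6407 vs 0.0610).

Model Comparison:

Fit — compare R²:
- Model A: R² = 0.0121 → 1.21% of variance in satisfaction score explained
- Model B: R² = 0.9626 → 96.26% of variance in satisfaction score explained
- 0.9626 > 0.0121 → Model B has the better fit

Strength of effect — compare |β₁|:
- Model A: β₁ = -0.0610 → predicted satisfaction score falls 0.0610 points per additional minute of wait time
- Model B: β₁ = -1.6407 → predicted satisfaction score falls 1.6407 points per additional minute of wait time
- |-0.0610| < |-1.6407| → Model B shows the stronger marginal effect

Note: A steeper slope doesn't make a better model if the scatter around the line is large.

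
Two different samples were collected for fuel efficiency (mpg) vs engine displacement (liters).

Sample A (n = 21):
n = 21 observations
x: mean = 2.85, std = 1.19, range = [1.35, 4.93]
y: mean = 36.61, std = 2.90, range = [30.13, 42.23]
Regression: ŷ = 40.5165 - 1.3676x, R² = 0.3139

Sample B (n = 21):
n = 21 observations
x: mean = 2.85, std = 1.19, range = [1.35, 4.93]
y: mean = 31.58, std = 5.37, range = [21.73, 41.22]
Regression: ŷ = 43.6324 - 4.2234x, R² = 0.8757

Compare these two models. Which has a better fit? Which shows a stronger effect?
Model B has the better fit (R² = 0.8757 vs 0.3139). Model B shows the stronger effect (|β₁| = 4.2234 vs 1.3676).

Model Comparison:

Which explains more variance? (R²)
- Model A: R² = 0.3139 → 31.39% of variance in fuel efficiency explained
- Model B: R² = 0.8757 → 87.57% of variance in fuel efficiency explained
- 0.8757 > 0.3139 → Model B has the better fit

Strength of effect — compare |β₁|:
- Model A: β₁ = -1.3676 → predicted fuel efficiency falls 1.3676 mpg per additional liter of engine displacement
- Model B: β₁ = -4.2234 → predicted fuel efficiency falls 4.2234 mpg per additional liter of engine displacement
- |-1.3676| < |-4.2234| → Model B shows the stronger marginal effect

Note: R² measures how tightly points cluster around the line; β₁ measures how steep the line is — they answer different questions.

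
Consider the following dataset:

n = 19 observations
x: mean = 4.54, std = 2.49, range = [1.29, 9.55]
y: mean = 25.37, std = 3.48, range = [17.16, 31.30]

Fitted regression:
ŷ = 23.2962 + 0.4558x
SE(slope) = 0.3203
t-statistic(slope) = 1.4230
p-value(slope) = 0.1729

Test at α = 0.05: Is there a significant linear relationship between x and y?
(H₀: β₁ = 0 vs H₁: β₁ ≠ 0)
p-value = 0.1729 ≥ α = 0.05, so we fail to reject H₀. The relationship is not significant.

Hypothesis test for the slope coefficient:

H₀: β₁ = 0 (no linear relationship)
H₁: β₁ ≠ 0 (linear relationship exists)

Test statistic: t = β̂₁ / SE(β̂₁) = 0.4558 / 0.3203 = 1.4230

p = 0.1729: how often a slope estimate this far from 0 (in SE units) would arise by chance if β₁ were truly 0.

Decision rule: reject H₀ if p-value < α.
p-value = 0.1729 ≥ α = 0.05 → fail to reject H₀.

Conclusion: the linear association between x and y is not significant at the 5% level.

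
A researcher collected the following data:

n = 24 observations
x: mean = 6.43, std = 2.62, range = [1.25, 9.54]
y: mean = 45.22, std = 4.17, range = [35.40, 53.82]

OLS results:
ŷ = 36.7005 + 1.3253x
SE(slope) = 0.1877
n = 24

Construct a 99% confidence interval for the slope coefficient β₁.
The 99% CI for β₁ is (0.7962, 1.8544)

Confidence interval for the slope:

The 99% CI for β₁ is: β̂₁ ± t*(α/2, n-2) × SE(β̂₁)

Step 1: Find critical t-value
- Confidence level = 0.99
- Degrees of freedom = n - 2 = 24 - 2 = 22
- t*(α/2, 22) = 2.8188

Step 2: Calculate margin of error
Margin = 2.8188 × 0.1877 = 0.5291

Step 3: Construct interval
CI = 1.3253 ± 0.5291
CI = (0.7962, 1.8544)

Interpretation: We are 99% confident that the true slope β₁ lies between 0.7962 and 1.8544.
The interval does not include 0, suggesting a significant linear relationship.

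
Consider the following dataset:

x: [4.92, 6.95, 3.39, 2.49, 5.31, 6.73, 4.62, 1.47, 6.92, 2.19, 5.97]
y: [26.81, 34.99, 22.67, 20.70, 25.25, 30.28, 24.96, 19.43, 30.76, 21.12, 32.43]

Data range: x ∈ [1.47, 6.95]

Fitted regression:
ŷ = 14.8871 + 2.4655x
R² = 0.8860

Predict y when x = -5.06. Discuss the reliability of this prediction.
ŷ = 2.4117, but this is extrapolation (below the data range [1.47, 6.95]) and may be unreliable.

Prediction calculation:
ŷ = 14.8871 + 2.4655 × (-5.06)
ŷ = 2.4117

Reliability:
- Data range: x ∈ [1.47, 6.95]
- Prediction point: x = -5.06 is 6.53 units below the observed range → this is EXTRAPOLATION, not interpolation

Why that matters here:
- Real relationships often flatten, saturate, or turn nonlinear at extremes
- R² describes fit only over the sampled x values; it says nothing about behaviour beyond them

The R² = 0.8860 only validates the fit within [1.47, 6.95]; treat ŷ = 2.4117 with caution.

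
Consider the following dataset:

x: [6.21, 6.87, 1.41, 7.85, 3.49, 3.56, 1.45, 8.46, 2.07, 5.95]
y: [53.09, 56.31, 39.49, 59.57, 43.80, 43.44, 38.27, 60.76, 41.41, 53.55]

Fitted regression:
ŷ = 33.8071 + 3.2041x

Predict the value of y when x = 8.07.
ŷ = 59.6642

To predict y for x = 8.07, substitute into the regression equation:

ŷ = 33.8071 + 3.2041 × 8.07
ŷ = 33.8071 + 25.8571
ŷ = 59.6642

This is a point prediction; actual observations scatter around it by roughly the residual standard deviation.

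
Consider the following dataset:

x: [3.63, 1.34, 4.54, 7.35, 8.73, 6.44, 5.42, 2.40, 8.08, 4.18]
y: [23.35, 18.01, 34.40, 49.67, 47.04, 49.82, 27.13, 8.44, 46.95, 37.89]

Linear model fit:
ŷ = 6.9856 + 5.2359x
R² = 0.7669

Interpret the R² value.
The model explains 76.69% of the variance in y (R² = 0.7669), leaving 23.31% unexplained; the fit is strong.

R² (coefficient of determination) measures the proportion of variance in y explained by the regression model.

Here R² = 0.7669:
- Explained: 76.69% of the variation in y
- Unexplained (residual): 100% − 76.69% = 23.31%
- Rule of thumb (below 0.3 weak; 0.3 to below 0.7 moderate; 0.7 and above strong) → strong

Note: R² says nothing about causation, and a high R² does not by itself mean the linear form is appropriate — check the residuals.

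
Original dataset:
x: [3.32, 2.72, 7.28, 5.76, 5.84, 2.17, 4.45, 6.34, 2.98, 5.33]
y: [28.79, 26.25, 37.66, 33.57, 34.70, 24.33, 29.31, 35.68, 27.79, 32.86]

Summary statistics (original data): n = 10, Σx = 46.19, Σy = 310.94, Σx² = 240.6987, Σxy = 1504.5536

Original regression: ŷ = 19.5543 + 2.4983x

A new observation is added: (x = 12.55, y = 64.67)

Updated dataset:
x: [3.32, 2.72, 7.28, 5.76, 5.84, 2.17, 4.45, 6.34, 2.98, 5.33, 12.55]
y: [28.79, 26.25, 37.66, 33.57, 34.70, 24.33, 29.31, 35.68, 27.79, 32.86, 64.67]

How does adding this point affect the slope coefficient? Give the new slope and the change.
The slope changes from 2.4983 to 3.6721 (change of +1.1738, or +47.0%).

The new point has HIGH LEVERAGE: x = 12.55 is far from the original mean x̄ = 46.19/10 ≈ 4.62 (original range [2.17, 7.28]).

Step 1: Update the sums with the new point (n goes from 10 to 11)
Σx  = 46.19 + 12.55 = 58.74
Σy  = 310.94 + 64.67 = 375.61
Σx² = 240.6987 + 12.55² = 240.6987 + 157.5025 = 398.2012
Σxy = 1504.5536 + 12.55×64.67 = 1504.5536 + 811.6085 = 2316.1621

Step 2: Recompute the slope with b₁ = (nΣxy − ΣxΣy) / (nΣx² − (Σx)²)
Numerator   = 11×2316.1621 − 58.74×375.61 = 25477.7831 − 22063.3314 = 3414.4517
Denominator = 11×398.2012 − 58.74² = 4380.2132 − 3450.3876 = 929.8256
b₁(new) = 3414.4517 / 929.8256 = 3.6721

(Same formula on the original sums: (10×1504.5536 − 46.19×310.94) / (10×240.6987 − 46.19²) = 683.2174 / 273.4709 = 2.4983, matching the given fit.)

Step 3: Change in slope
Δβ₁ = 3.6721 − 2.4983 = +1.1738
Relative change = +1.1738 / 2.4983 × 100% = +47.0%
→ the slope increases when the point is added.

Because the point sits above the extension of the original line at a high-leverage x, it tilts the fit up.
In practice: examine leverage (hᵢ) and Cook's distance rather than deleting it automatically.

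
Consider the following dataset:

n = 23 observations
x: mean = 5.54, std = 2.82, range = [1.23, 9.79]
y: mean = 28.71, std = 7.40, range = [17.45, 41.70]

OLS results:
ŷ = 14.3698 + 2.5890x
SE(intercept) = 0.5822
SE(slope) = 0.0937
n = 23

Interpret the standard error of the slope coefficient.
SE(β̂₁) = 0.0937 is the estimated standard deviation of the slope estimate across repeated samples; relative to β̂₁ = 2.5890 that is 3.6%, a precise estimate.

SE(β̂₁) = s / √Sxx, where s is the residual standard deviation and Sxx = Σ(x − x̄)². It is the yardstick for how far β̂₁ = 2.5890 could plausibly be from the true slope.

Relative precision:
- SE / |β̂₁| = 0.0937 / 2.5890 = 3.6%
- Rule of thumb (under 20%: precise; 20% to under 50%: moderately precise; 50% or more: imprecise) → precise

Rough 95% range (±2 SE): 2.5890 ± 0.1874 → (2.4016, 2.7764).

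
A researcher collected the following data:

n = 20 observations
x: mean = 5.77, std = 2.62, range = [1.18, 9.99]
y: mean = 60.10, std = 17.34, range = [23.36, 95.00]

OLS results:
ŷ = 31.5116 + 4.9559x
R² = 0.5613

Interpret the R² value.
About 56.13% of the variability in y is accounted for by the regression on x (R² = 0.5613) — a moderate linear fit.

The coefficient of determination R² is the fraction of the total variation in y that the fitted line accounts for.

Here R² = 0.5613:
- Explained: 56.13% of the variation in y
- Unexplained (residual): 100% − 56.13% = 43.87%
- Rule of thumb (below 0.3 weak; 0.3 to below 0.7 moderate; 0.7 and above strong) → moderate

Equivalently, for simple linear regression R² = r², so |r| = √0.5613 ≈ 0.7492.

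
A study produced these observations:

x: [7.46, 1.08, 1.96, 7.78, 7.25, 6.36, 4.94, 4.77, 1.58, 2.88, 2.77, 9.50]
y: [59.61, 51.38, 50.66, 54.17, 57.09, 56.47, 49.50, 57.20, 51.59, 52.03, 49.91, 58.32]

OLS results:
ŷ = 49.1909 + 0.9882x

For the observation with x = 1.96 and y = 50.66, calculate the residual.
Residual = -0.4678

The residual is the difference between the actual value and the predicted value:

Residual = y - ŷ

Step 1: Calculate predicted value
ŷ = 49.1909 + 0.9882 × 1.96
ŷ = 51.1278

Step 2: Calculate residual
Residual = 50.66 - 51.1278
Residual = -0.4678

Sign check: y < ŷ, so the point is below the line and the fit overestimates here.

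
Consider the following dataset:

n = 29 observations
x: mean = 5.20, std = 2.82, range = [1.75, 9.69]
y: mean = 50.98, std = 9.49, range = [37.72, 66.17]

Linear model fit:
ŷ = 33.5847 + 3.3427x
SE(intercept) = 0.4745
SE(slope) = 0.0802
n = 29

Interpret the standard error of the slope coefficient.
SE(slope) = 0.0802 measures the uncertainty in the estimated slope. The coefficient is estimated precisely (SE/|β̂₁| = 2.4%).

SE(β̂₁) = 0.0802 says: if we drew many samples of n = 29 from the same population and refit each time, the fitted slopes would scatter with a standard deviation of roughly 0.0802 around the true β₁.

Relative precision:
- SE / |β̂₁| = 0.0802 / 3.3427 = 2.4%
- Rule of thumb (under 20%: precise; 20% to under 50%: moderately precise; 50% or more: imprecise) → precise

Link to interval estimation: a confidence interval for β₁ is β̂₁ ± t* × 0.0802, so SE sets the half-width per unit of t*.

What drives SE(β̂₁): wider spread of x values → smaller SE.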